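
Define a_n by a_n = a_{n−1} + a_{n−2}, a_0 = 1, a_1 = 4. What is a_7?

60

With companion matrix A = [[1, 1], [1, 0]], [a_n, a_{n−1}]ᵀ = A·[a_{n−1}, a_{n−2}]ᵀ, so [a_7, a_6]ᵀ = A⁶·[a_1, a_0]ᵀ.
A⁶ = [[13, 8], [8, 5]], giving [a_7, a_6]ᵀ = [[60], [37]].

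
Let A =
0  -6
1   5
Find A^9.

[[-37830, -115026], [19171, 58025]]

tr A = 5 and det A = 6, so the characteristic polynomial is λ² − (5)λ + (6) with roots 2 and 3.
Eigenvectors give P = [[-3, -2], [1, 1]] with P⁻¹ = [[-1, -2], [1, 3]], and A = P·diag(2, 3)·P⁻¹.
Then A^9 = P·diag(512, 19683)·P⁻¹ = [[-1536, -39366], [512, 19683]] · [[-1, -2], [1, 3]] = [[-37830, -115026], [19171, 58025]].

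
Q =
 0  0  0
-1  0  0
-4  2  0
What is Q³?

[[0, 0, 0], [0, 0, 0], [0, 0, 0]]

Q is strictly triangular, hence nilpotent: Q³ = 0, so Q³ = 0.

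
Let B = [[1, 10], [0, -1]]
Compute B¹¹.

B² = I (check: tr B = 0 and det B = -1), so B¹¹ = B since 11 is odd.

[[1, 10], [0, -1]]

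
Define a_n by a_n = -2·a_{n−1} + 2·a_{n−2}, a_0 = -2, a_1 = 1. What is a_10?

With companion matrix A = [[-2, 2], [1, 0]], [a_n, a_{n−1}]ᵀ = A·[a_{n−1}, a_{n−2}]ᵀ, so [a_10, a_9]ᵀ = A^9·[a_1, a_0]ᵀ.
A^9 = [[-6688, 4896], [2448, -1792]], giving [a_10, a_9]ᵀ = [[-16480], [6032]].

-16480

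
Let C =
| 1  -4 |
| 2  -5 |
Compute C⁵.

tr C = -4 and det C = 3, so the characteristic polynomial is λ² − (-4)λ + (3) with roots -3 and -1.
Eigenvectors give P = [[1, 2], [1, 1]] with P⁻¹ = [[-1, 2], [1, -1]], and C = P·diag(-3, -1)·P⁻¹.
Then C⁵ = P·diag(-243, -1)·P⁻¹ = [[-243, -2], [-243, -1]] · [[-1, 2], [1, -1]] = [[241, -484], [242, -485]].

[[241, -484], [242, -485]]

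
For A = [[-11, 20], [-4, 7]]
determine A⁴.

tr A = -4 and det A = 3, so the characteristic polynomial is λ² − (-4)λ + (3) with roots -1 and -3.
Eigenvectors give P = [[2, 5], [1, 2]] with P⁻¹ = [[-2, 5], [1, -2]], and A = P·diag(-1, -3)·P⁻¹.
Then A⁴ = P·diag(1, 81)·P⁻¹ = [[2, 405], [1, 162]] · [[-2, 5], [1, -2]] = [[401, -800], [160, -319]].

[[401, -800], [160, -319]]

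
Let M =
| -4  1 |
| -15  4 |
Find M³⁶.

[[1, 0], [0, 1]]

M² = I (check: tr M = 0 and det M = -1), so M³⁶ = I since 36 is even.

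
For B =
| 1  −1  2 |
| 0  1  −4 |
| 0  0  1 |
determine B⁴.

B = I + N where N = [[0, −1, 2], [0, 0, −4], [0, 0, 0]] is strictly upper-triangular, so N³ = 0.
(I + N)⁴ = I + 4·N + 6·N² = [[1, −4, 32], [0, 1, −16], [0, 0, 1]].

[[1, −4, 32], [0, 1, −16], [0, 0, 1]]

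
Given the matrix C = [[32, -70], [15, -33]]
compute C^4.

tr C = -1 and det C = -6, so the characteristic polynomial is λ² − (-1)λ + (-6) with roots -3 and 2.
Eigenvectors give P = [[2, 7], [1, 3]] with P⁻¹ = [[-3, 7], [1, -2]], and C = P·diag(-3, 2)·P⁻¹.
Then C^4 = P·diag(81, 16)·P⁻¹ = [[162, 112], [81, 48]] · [[-3, 7], [1, -2]] = [[-374, 910], [-195, 471]].

[[-374, 910], [-195, 471]]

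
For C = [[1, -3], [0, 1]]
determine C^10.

C = I + N where N = [[0, -3], [0, 0]] is strictly upper-triangular, so N^2 = 0.
(I + N)^10 = I + 10·N = [[1, -30], [0, 1]].

[[1, -30], [0, 1]]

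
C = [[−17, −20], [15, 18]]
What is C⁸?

[[−18659, −25220], [18915, 25476]]

tr C = 1 and det C = −6, so the characteristic polynomial is λ² − (1)λ + (−6) with roots −2 and 3.
Eigenvectors give P = [[4, 1], [−3, −1]] with P⁻¹ = [[1, 1], [−3, −4]], and C = P·diag(−2, 3)·P⁻¹.
Then C⁸ = P·diag(256, 6561)·P⁻¹ = [[1024, 6561], [−768, −6561]] · [[1, 1], [−3, −4]] = [[−18659, −25220], [18915, 25476]].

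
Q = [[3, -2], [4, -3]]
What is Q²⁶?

[[1, 0], [0, 1]]

Q² = I (check: tr Q = 0 and det Q = -1), so Q²⁶ = I since 26 is even.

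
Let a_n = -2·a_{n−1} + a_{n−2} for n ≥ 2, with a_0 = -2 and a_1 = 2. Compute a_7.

With companion matrix B = [[-2, 1], [1, 0]], [a_n, a_{n−1}]ᵀ = B·[a_{n−1}, a_{n−2}]ᵀ, so [a_7, a_6]ᵀ = B^6·[a_1, a_0]ᵀ.
B^6 = [[169, -70], [-70, 29]], giving [a_7, a_6]ᵀ = [[478], [-198]].

478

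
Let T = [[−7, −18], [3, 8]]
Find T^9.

[[−1027, −3078], [513, 1538]]

tr T = 1 and det T = −2, so the characteristic polynomial is λ² − (1)λ + (−2) with roots 2 and −1.
Eigenvectors give P = [[−2, 3], [1, −1]] with P⁻¹ = [[1, 3], [1, 2]], and T = P·diag(2, −1)·P⁻¹.
Then T^9 = P·diag(512, −1)·P⁻¹ = [[−1024, −3], [512, 1]] · [[1, 3], [1, 2]] = [[−1027, −3078], [513, 1538]].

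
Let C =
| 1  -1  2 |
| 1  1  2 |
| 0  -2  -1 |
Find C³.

C² = [[0, -6, -2], [2, -4, 2], [-2, 0, -3]]
C³ = [[-6, -2, -10], [-2, -10, -6], [-2, 8, -1]]

[[-6, -2, -10], [-2, -10, -6], [-2, 8, -1]]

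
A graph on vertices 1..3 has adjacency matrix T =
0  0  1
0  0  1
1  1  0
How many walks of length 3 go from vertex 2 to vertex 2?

0

The number of length-3 walks from vertex 2 to vertex 2 is entry (2,2) of T³, where T is the adjacency matrix.
T² = [[1, 1, 0], [1, 1, 0], [0, 0, 2]]
T³ = [[0, 0, 2], [0, 0, 2], [2, 2, 0]]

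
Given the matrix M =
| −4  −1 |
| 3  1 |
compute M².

[[13, 3], [−9, −2]]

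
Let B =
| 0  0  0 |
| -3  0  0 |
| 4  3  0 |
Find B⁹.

[[0, 0, 0], [0, 0, 0], [0, 0, 0]]

B is strictly triangular, hence nilpotent: B³ = 0, so B⁹ = 0.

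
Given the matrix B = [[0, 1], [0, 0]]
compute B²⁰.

B is strictly triangular, hence nilpotent: B² = 0, so B²⁰ = 0.

[[0, 0], [0, 0]]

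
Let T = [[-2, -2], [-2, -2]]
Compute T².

[[8, 8], [8, 8]]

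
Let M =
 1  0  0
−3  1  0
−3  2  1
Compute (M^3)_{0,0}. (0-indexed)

1

M = I + N where N = [[0, 0, 0], [−3, 0, 0], [−3, 2, 0]] is strictly lower-triangular, so N^3 = 0.
(I + N)^3 = I + 3·N + 3·N^2 = [[1, 0, 0], [−9, 1, 0], [−27, 6, 1]].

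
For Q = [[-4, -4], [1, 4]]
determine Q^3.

[[-48, -48], [12, 48]]

Q^2 = [[12, 0], [0, 12]]
Q^3 = [[-48, -48], [12, 48]]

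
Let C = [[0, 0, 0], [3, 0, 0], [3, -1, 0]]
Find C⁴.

[[0, 0, 0], [0, 0, 0], [0, 0, 0]]

C is strictly triangular, hence nilpotent: C³ = 0, so C⁴ = 0.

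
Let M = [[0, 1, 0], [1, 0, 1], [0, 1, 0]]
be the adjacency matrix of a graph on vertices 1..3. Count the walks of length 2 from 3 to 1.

The number of length-2 walks from vertex 3 to vertex 1 is entry (3,1) of M², where M is the adjacency matrix.
M² = [[1, 0, 1], [0, 2, 0], [1, 0, 1]]

1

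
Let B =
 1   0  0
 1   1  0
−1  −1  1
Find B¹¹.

B = I + N where N = [[0, 0, 0], [1, 0, 0], [−1, −1, 0]] is strictly lower-triangular, so N³ = 0.
(I + N)¹¹ = I + 11·N + 55·N² = [[1, 0, 0], [11, 1, 0], [−66, −11, 1]].

[[1, 0, 0], [11, 1, 0], [−66, −11, 1]]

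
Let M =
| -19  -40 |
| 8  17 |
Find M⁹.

[[-98419, -196840], [39368, 78737]]

tr M = -2 and det M = -3, so the characteristic polynomial is λ² − (-2)λ + (-3) with roots 1 and -3.
Eigenvectors give P = [[2, -5], [-1, 2]] with P⁻¹ = [[-2, -5], [-1, -2]], and M = P·diag(1, -3)·P⁻¹.
Then M⁹ = P·diag(1, -19683)·P⁻¹ = [[2, 98415], [-1, -39366]] · [[-2, -5], [-1, -2]] = [[-98419, -196840], [39368, 78737]].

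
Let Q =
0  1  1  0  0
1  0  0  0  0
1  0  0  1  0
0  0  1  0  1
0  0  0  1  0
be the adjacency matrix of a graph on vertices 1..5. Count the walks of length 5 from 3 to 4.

The number of length-5 walks from vertex 3 to vertex 4 is entry (3,4) of Q⁵, where Q is the adjacency matrix.
Q² = [[2, 0, 0, 1, 0], [0, 1, 1, 0, 0], [0, 1, 2, 0, 1], [1, 0, 0, 2, 0], [0, 0, 1, 0, 1]]
Q³ = [[0, 2, 3, 0, 1], [2, 0, 0, 1, 0], [3, 0, 0, 3, 0], [0, 1, 3, 0, 2], [1, 0, 0, 2, 0]]
Q⁴ = [[5, 0, 0, 4, 0], [0, 2, 3, 0, 1], [0, 3, 6, 0, 3], [4, 0, 0, 5, 0], [0, 1, 3, 0, 2]]
Q⁵ = [[0, 5, 9, 0, 4], [5, 0, 0, 4, 0], [9, 0, 0, 9, 0], [0, 4, 9, 0, 5], [4, 0, 0, 5, 0]]

9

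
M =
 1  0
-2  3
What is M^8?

[[1, 0], [-6560, 6561]]

tr M = 4 and det M = 3, so the characteristic polynomial is λ² − (4)λ + (3) with roots 1 and 3.
Eigenvectors give P = [[-1, 0], [-1, 1]] with P⁻¹ = [[-1, 0], [-1, 1]], and M = P·diag(1, 3)·P⁻¹.
Then M^8 = P·diag(1, 6561)·P⁻¹ = [[-1, 0], [-1, 6561]] · [[-1, 0], [-1, 1]] = [[1, 0], [-6560, 6561]].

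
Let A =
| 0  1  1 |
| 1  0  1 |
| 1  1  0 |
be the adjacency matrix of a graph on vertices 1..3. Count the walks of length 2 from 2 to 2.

The number of length-2 walks from vertex 2 to vertex 2 is entry (2,2) of A², where A is the adjacency matrix.
A² = [[2, 1, 1], [1, 2, 1], [1, 1, 2]]

2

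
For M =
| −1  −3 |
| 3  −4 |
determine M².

[[−8, 15], [−15, 7]]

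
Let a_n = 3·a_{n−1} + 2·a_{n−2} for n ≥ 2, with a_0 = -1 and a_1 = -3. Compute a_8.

-22363

With companion matrix C = [[3, 2], [1, 0]], [a_n, a_{n−1}]ᵀ = C·[a_{n−1}, a_{n−2}]ᵀ, so [a_8, a_7]ᵀ = C⁷·[a_1, a_0]ᵀ.
C⁷ = [[6279, 3526], [1763, 990]], giving [a_8, a_7]ᵀ = [[-22363], [-6279]].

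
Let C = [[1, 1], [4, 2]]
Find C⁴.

[[61, 39], [156, 100]]

C² = [[5, 3], [12, 8]]
C³ = [[17, 11], [44, 28]]
C⁴ = [[61, 39], [156, 100]]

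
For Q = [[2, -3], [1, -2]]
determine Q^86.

[[1, 0], [0, 1]]

Q² = I (check: tr Q = 0 and det Q = -1), so Q^86 = I since 86 is even.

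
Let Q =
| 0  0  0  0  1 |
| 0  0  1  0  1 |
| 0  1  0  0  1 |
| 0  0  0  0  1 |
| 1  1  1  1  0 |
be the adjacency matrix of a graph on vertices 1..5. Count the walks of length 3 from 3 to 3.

2

The number of length-3 walks from vertex 3 to vertex 3 is entry (3,3) of Q^3, where Q is the adjacency matrix.
Q^2 = [[1, 1, 1, 1, 0], [1, 2, 1, 1, 1], [1, 1, 2, 1, 1], [1, 1, 1, 1, 0], [0, 1, 1, 0, 4]]
Q^3 = [[0, 1, 1, 0, 4], [1, 2, 3, 1, 5], [1, 3, 2, 1, 5], [0, 1, 1, 0, 4], [4, 5, 5, 4, 2]]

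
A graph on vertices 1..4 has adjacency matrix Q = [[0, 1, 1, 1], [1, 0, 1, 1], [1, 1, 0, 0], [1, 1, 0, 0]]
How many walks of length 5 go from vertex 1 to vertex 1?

The number of length-5 walks from vertex 1 to vertex 1 is entry (1,1) of Q⁵, where Q is the adjacency matrix.
Q² = [[3, 2, 1, 1], [2, 3, 1, 1], [1, 1, 2, 2], [1, 1, 2, 2]]
Q³ = [[4, 5, 5, 5], [5, 4, 5, 5], [5, 5, 2, 2], [5, 5, 2, 2]]
Q⁴ = [[15, 14, 9, 9], [14, 15, 9, 9], [9, 9, 10, 10], [9, 9, 10, 10]]
Q⁵ = [[32, 33, 29, 29], [33, 32, 29, 29], [29, 29, 18, 18], [29, 29, 18, 18]]

32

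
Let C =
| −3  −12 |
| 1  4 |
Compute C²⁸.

[[−3, −12], [1, 4]]

C² = C (a projection; rank 1, trace 1), so C²⁸ = C.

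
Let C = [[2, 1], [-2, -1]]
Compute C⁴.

[[2, 1], [-2, -1]]

C² = C (a projection; rank 1, trace 1), so C⁴ = C.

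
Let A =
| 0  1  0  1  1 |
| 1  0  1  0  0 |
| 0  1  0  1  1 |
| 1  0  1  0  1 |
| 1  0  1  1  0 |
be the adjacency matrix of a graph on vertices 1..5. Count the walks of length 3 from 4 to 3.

7

The number of length-3 walks from vertex 4 to vertex 3 is entry (4,3) of A³, where A is the adjacency matrix.
A² = [[3, 0, 3, 1, 1], [0, 2, 0, 2, 2], [3, 0, 3, 1, 1], [1, 2, 1, 3, 2], [1, 2, 1, 2, 3]]
A³ = [[2, 6, 2, 7, 7], [6, 0, 6, 2, 2], [2, 6, 2, 7, 7], [7, 2, 7, 4, 5], [7, 2, 7, 5, 4]]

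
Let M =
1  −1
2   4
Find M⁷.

[[−1931, −2059], [4118, 4246]]

tr M = 5 and det M = 6, so the characteristic polynomial is λ² − (5)λ + (6) with roots 2 and 3.
Eigenvectors give P = [[−1, 1], [1, −2]] with P⁻¹ = [[−2, −1], [−1, −1]], and M = P·diag(2, 3)·P⁻¹.
Then M⁷ = P·diag(128, 2187)·P⁻¹ = [[−128, 2187], [128, −4374]] · [[−2, −1], [−1, −1]] = [[−1931, −2059], [4118, 4246]].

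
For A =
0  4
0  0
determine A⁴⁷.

[[0, 0], [0, 0]]

A is strictly triangular, hence nilpotent: A² = 0, so A⁴⁷ = 0.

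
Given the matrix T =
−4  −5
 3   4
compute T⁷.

T² = I (check: tr T = 0 and det T = −1), so T⁷ = T since 7 is odd.

[[−4, −5], [3, 4]]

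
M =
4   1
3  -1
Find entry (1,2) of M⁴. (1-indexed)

69

M² = [[19, 3], [9, 4]]
M³ = [[85, 16], [48, 5]]
M⁴ = [[388, 69], [207, 43]]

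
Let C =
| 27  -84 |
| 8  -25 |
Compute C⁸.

[[45921, -137760], [13120, -39359]]

tr C = 2 and det C = -3, so the characteristic polynomial is λ² − (2)λ + (-3) with roots -1 and 3.
Eigenvectors give P = [[3, 7], [1, 2]] with P⁻¹ = [[-2, 7], [1, -3]], and C = P·diag(-1, 3)·P⁻¹.
Then C⁸ = P·diag(1, 6561)·P⁻¹ = [[3, 45927], [1, 13122]] · [[-2, 7], [1, -3]] = [[45921, -137760], [13120, -39359]].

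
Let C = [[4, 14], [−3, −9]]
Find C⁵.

tr C = −5 and det C = 6, so the characteristic polynomial is λ² − (−5)λ + (6) with roots −3 and −2.
Eigenvectors give P = [[−2, 7], [1, −3]] with P⁻¹ = [[3, 7], [1, 2]], and C = P·diag(−3, −2)·P⁻¹.
Then C⁵ = P·diag(−243, −32)·P⁻¹ = [[486, −224], [−243, 96]] · [[3, 7], [1, 2]] = [[1234, 2954], [−633, −1509]].

[[1234, 2954], [−633, −1509]]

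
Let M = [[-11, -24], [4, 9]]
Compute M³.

[[-83, -168], [28, 57]]

tr M = -2 and det M = -3, so the characteristic polynomial is λ² − (-2)λ + (-3) with roots 1 and -3.
Eigenvectors give P = [[2, -3], [-1, 1]] with P⁻¹ = [[-1, -3], [-1, -2]], and M = P·diag(1, -3)·P⁻¹.
Then M³ = P·diag(1, -27)·P⁻¹ = [[2, 81], [-1, -27]] · [[-1, -3], [-1, -2]] = [[-83, -168], [28, 57]].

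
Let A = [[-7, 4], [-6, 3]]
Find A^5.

[[-727, 484], [-726, 483]]

tr A = -4 and det A = 3, so the characteristic polynomial is λ² − (-4)λ + (3) with roots -1 and -3.
Eigenvectors give P = [[-2, 1], [-3, 1]] with P⁻¹ = [[1, -1], [3, -2]], and A = P·diag(-1, -3)·P⁻¹.
Then A^5 = P·diag(-1, -243)·P⁻¹ = [[2, -243], [3, -243]] · [[1, -1], [3, -2]] = [[-727, 484], [-726, 483]].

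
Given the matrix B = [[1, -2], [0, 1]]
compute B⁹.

B = I + N where N = [[0, -2], [0, 0]] is strictly upper-triangular, so N² = 0.
(I + N)⁹ = I + 9·N = [[1, -18], [0, 1]].

[[1, -18], [0, 1]]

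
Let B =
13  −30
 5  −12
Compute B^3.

[[97, −210], [35, −78]]

tr B = 1 and det B = −6, so the characteristic polynomial is λ² − (1)λ + (−6) with roots −2 and 3.
Eigenvectors give P = [[−2, −3], [−1, −1]] with P⁻¹ = [[1, −3], [−1, 2]], and B = P·diag(−2, 3)·P⁻¹.
Then B^3 = P·diag(−8, 27)·P⁻¹ = [[16, −81], [8, −27]] · [[1, −3], [−1, 2]] = [[97, −210], [35, −78]].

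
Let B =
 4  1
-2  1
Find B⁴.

[[146, 65], [-130, -49]]

tr B = 5 and det B = 6, so the characteristic polynomial is λ² − (5)λ + (6) with roots 2 and 3.
Eigenvectors give P = [[1, -1], [-2, 1]] with P⁻¹ = [[-1, -1], [-2, -1]], and B = P·diag(2, 3)·P⁻¹.
Then B⁴ = P·diag(16, 81)·P⁻¹ = [[16, -81], [-32, 81]] · [[-1, -1], [-2, -1]] = [[146, 65], [-130, -49]].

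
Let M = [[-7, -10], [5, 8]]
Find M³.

tr M = 1 and det M = -6, so the characteristic polynomial is λ² − (1)λ + (-6) with roots -2 and 3.
Eigenvectors give P = [[-2, -1], [1, 1]] with P⁻¹ = [[-1, -1], [1, 2]], and M = P·diag(-2, 3)·P⁻¹.
Then M³ = P·diag(-8, 27)·P⁻¹ = [[16, -27], [-8, 27]] · [[-1, -1], [1, 2]] = [[-43, -70], [35, 62]].

[[-43, -70], [35, 62]]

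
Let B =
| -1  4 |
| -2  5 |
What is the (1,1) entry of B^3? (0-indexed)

53

tr B = 4 and det B = 3, so the characteristic polynomial is λ² − (4)λ + (3) with roots 1 and 3.
Eigenvectors give P = [[2, 1], [1, 1]] with P⁻¹ = [[1, -1], [-1, 2]], and B = P·diag(1, 3)·P⁻¹.
Then B^3 = P·diag(1, 27)·P⁻¹ = [[2, 27], [1, 27]] · [[1, -1], [-1, 2]] = [[-25, 52], [-26, 53]].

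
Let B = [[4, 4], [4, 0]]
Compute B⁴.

B² = [[32, 16], [16, 16]]
B³ = [[192, 128], [128, 64]]
B⁴ = [[1280, 768], [768, 512]]

[[1280, 768], [768, 512]]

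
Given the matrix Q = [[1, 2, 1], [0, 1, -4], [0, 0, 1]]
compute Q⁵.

[[1, 10, -75], [0, 1, -20], [0, 0, 1]]

Q = I + N where N = [[0, 2, 1], [0, 0, -4], [0, 0, 0]] is strictly upper-triangular, so N³ = 0.
(I + N)⁵ = I + 5·N + 10·N² = [[1, 10, -75], [0, 1, -20], [0, 0, 1]].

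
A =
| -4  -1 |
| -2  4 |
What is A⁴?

A² = [[18, 0], [0, 18]]
A³ = [[-72, -18], [-36, 72]]
A⁴ = [[324, 0], [0, 324]]

[[324, 0], [0, 324]]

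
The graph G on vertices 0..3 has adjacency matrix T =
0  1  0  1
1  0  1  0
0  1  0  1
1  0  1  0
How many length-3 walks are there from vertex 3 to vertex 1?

0

The number of length-3 walks from vertex 3 to vertex 1 is entry (3,1) of T^3, where T is the adjacency matrix.
T^2 = [[2, 0, 2, 0], [0, 2, 0, 2], [2, 0, 2, 0], [0, 2, 0, 2]]
T^3 = [[0, 4, 0, 4], [4, 0, 4, 0], [0, 4, 0, 4], [4, 0, 4, 0]]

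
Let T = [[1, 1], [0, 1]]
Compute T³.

T = I + N where N = [[0, 1], [0, 0]] is strictly upper-triangular, so N² = 0.
(I + N)³ = I + 3·N = [[1, 3], [0, 1]].

[[1, 3], [0, 1]]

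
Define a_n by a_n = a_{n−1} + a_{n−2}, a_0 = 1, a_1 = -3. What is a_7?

With companion matrix A = [[1, 1], [1, 0]], [a_n, a_{n−1}]ᵀ = A·[a_{n−1}, a_{n−2}]ᵀ, so [a_7, a_6]ᵀ = A^6·[a_1, a_0]ᵀ.
A^6 = [[13, 8], [8, 5]], giving [a_7, a_6]ᵀ = [[-31], [-19]].

-31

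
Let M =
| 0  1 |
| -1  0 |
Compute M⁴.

[[1, 0], [0, 1]]

M² = [[-1, 0], [0, -1]]
M³ = [[0, -1], [1, 0]]
M⁴ = [[1, 0], [0, 1]]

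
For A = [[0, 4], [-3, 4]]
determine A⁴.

[[-48, -128], [96, -176]]

A² = [[-12, 16], [-12, 4]]
A³ = [[-48, 16], [-12, -32]]
A⁴ = [[-48, -128], [96, -176]]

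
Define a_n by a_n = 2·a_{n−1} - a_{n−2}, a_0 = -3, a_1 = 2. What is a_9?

42

With companion matrix Q = [[2, -1], [1, 0]], [a_n, a_{n−1}]ᵀ = Q·[a_{n−1}, a_{n−2}]ᵀ, so [a_9, a_8]ᵀ = Q⁸·[a_1, a_0]ᵀ.
Q⁸ = [[9, -8], [8, -7]], giving [a_9, a_8]ᵀ = [[42], [37]].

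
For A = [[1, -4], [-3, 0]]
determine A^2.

[[13, -4], [-3, 12]]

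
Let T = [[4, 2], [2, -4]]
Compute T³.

T² = [[20, 0], [0, 20]]
T³ = [[80, 40], [40, -80]]

[[80, 40], [40, -80]]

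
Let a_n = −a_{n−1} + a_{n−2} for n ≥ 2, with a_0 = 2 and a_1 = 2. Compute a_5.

4

With companion matrix A = [[−1, 1], [1, 0]], [a_n, a_{n−1}]ᵀ = A·[a_{n−1}, a_{n−2}]ᵀ, so [a_5, a_4]ᵀ = A⁴·[a_1, a_0]ᵀ.
A⁴ = [[5, −3], [−3, 2]], giving [a_5, a_4]ᵀ = [[4], [−2]].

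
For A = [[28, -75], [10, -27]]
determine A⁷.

[[13762, -34725], [4630, -11703]]

tr A = 1 and det A = -6, so the characteristic polynomial is λ² − (1)λ + (-6) with roots 3 and -2.
Eigenvectors give P = [[-3, 5], [-1, 2]] with P⁻¹ = [[-2, 5], [-1, 3]], and A = P·diag(3, -2)·P⁻¹.
Then A⁷ = P·diag(2187, -128)·P⁻¹ = [[-6561, -640], [-2187, -256]] · [[-2, 5], [-1, 3]] = [[13762, -34725], [4630, -11703]].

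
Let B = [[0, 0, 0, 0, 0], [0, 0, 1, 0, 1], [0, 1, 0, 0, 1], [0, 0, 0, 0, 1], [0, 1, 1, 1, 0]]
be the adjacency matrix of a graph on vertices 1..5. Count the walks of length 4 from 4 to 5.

The number of length-4 walks from vertex 4 to vertex 5 is entry (4,5) of B⁴, where B is the adjacency matrix.
B² = [[0, 0, 0, 0, 0], [0, 2, 1, 1, 1], [0, 1, 2, 1, 1], [0, 1, 1, 1, 0], [0, 1, 1, 0, 3]]
B³ = [[0, 0, 0, 0, 0], [0, 2, 3, 1, 4], [0, 3, 2, 1, 4], [0, 1, 1, 0, 3], [0, 4, 4, 3, 2]]
B⁴ = [[0, 0, 0, 0, 0], [0, 7, 6, 4, 6], [0, 6, 7, 4, 6], [0, 4, 4, 3, 2], [0, 6, 6, 2, 11]]

2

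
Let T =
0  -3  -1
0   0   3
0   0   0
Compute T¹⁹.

[[0, 0, 0], [0, 0, 0], [0, 0, 0]]

T is strictly triangular, hence nilpotent: T³ = 0, so T¹⁹ = 0.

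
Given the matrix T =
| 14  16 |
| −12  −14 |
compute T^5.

tr T = 0 and det T = −4, so the characteristic polynomial is λ² − (0)λ + (−4) with roots −2 and 2.
Eigenvectors give P = [[−1, 4], [1, −3]] with P⁻¹ = [[3, 4], [1, 1]], and T = P·diag(−2, 2)·P⁻¹.
Then T^5 = P·diag(−32, 32)·P⁻¹ = [[32, 128], [−32, −96]] · [[3, 4], [1, 1]] = [[224, 256], [−192, −224]].

[[224, 256], [−192, −224]]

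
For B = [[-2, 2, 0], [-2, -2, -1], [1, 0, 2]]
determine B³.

B² = [[0, -8, -2], [7, 0, 0], [0, 2, 4]]
B³ = [[14, 16, 4], [-14, 14, 0], [0, -4, 6]]

[[14, 16, 4], [-14, 14, 0], [0, -4, 6]]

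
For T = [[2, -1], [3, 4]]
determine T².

[[1, -6], [18, 13]]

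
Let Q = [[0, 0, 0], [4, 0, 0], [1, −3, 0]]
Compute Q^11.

[[0, 0, 0], [0, 0, 0], [0, 0, 0]]

Q is strictly triangular, hence nilpotent: Q^3 = 0, so Q^11 = 0.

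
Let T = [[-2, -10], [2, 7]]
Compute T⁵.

[[-812, -2110], [422, 1087]]

tr T = 5 and det T = 6, so the characteristic polynomial is λ² − (5)λ + (6) with roots 3 and 2.
Eigenvectors give P = [[-2, 5], [1, -2]] with P⁻¹ = [[2, 5], [1, 2]], and T = P·diag(3, 2)·P⁻¹.
Then T⁵ = P·diag(243, 32)·P⁻¹ = [[-486, 160], [243, -64]] · [[2, 5], [1, 2]] = [[-812, -2110], [422, 1087]].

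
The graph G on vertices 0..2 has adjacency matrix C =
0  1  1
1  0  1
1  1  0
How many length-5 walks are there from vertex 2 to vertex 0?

The number of length-5 walks from vertex 2 to vertex 0 is entry (2,0) of C⁵, where C is the adjacency matrix.
C² = [[2, 1, 1], [1, 2, 1], [1, 1, 2]]
C³ = [[2, 3, 3], [3, 2, 3], [3, 3, 2]]
C⁴ = [[6, 5, 5], [5, 6, 5], [5, 5, 6]]
C⁵ = [[10, 11, 11], [11, 10, 11], [11, 11, 10]]

11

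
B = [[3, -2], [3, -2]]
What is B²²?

B² = B (a projection; rank 1, trace 1), so B²² = B.

[[3, -2], [3, -2]]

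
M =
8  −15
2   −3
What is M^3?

[[122, −285], [38, −87]]

tr M = 5 and det M = 6, so the characteristic polynomial is λ² − (5)λ + (6) with roots 2 and 3.
Eigenvectors give P = [[5, 3], [2, 1]] with P⁻¹ = [[−1, 3], [2, −5]], and M = P·diag(2, 3)·P⁻¹.
Then M^3 = P·diag(8, 27)·P⁻¹ = [[40, 81], [16, 27]] · [[−1, 3], [2, −5]] = [[122, −285], [38, −87]].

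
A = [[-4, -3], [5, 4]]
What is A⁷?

[[-4, -3], [5, 4]]

A² = I (check: tr A = 0 and det A = -1), so A⁷ = A since 7 is odd.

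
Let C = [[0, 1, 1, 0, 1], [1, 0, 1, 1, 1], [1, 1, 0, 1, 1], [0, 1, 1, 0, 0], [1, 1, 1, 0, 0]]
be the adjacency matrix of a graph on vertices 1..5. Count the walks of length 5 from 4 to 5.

52

The number of length-5 walks from vertex 4 to vertex 5 is entry (4,5) of C⁵, where C is the adjacency matrix.
C² = [[3, 2, 2, 2, 2], [2, 4, 3, 1, 2], [2, 3, 4, 1, 2], [2, 1, 1, 2, 2], [2, 2, 2, 2, 3]]
C³ = [[6, 9, 9, 4, 7], [9, 8, 9, 7, 9], [9, 9, 8, 7, 9], [4, 7, 7, 2, 4], [7, 9, 9, 4, 6]]
C⁴ = [[25, 26, 26, 18, 24], [26, 34, 33, 17, 26], [26, 33, 34, 17, 26], [18, 17, 17, 14, 18], [24, 26, 26, 18, 25]]
C⁵ = [[76, 93, 93, 52, 77], [93, 102, 103, 67, 93], [93, 103, 102, 67, 93], [52, 67, 67, 34, 52], [77, 93, 93, 52, 76]]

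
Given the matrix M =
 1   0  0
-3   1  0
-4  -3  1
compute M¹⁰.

[[1, 0, 0], [-30, 1, 0], [365, -30, 1]]

M = I + N where N = [[0, 0, 0], [-3, 0, 0], [-4, -3, 0]] is strictly lower-triangular, so N³ = 0.
(I + N)¹⁰ = I + 10·N + 45·N² = [[1, 0, 0], [-30, 1, 0], [365, -30, 1]].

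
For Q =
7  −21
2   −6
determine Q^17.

Q² = Q (a projection; rank 1, trace 1), so Q^17 = Q.

[[7, −21], [2, −6]]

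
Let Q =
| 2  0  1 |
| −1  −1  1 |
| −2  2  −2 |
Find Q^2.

[[2, 2, 0], [−3, 3, −4], [−2, −6, 4]]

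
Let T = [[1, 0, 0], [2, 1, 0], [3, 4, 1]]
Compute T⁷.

[[1, 0, 0], [14, 1, 0], [189, 28, 1]]

T = I + N where N = [[0, 0, 0], [2, 0, 0], [3, 4, 0]] is strictly lower-triangular, so N³ = 0.
(I + N)⁷ = I + 7·N + 21·N² = [[1, 0, 0], [14, 1, 0], [189, 28, 1]].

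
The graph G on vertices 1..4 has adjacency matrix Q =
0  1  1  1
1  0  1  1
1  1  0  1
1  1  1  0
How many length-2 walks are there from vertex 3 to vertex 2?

2

The number of length-2 walks from vertex 3 to vertex 2 is entry (3,2) of Q², where Q is the adjacency matrix.
Q² = [[3, 2, 2, 2], [2, 3, 2, 2], [2, 2, 3, 2], [2, 2, 2, 3]]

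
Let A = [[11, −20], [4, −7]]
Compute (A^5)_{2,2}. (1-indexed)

tr A = 4 and det A = 3, so the characteristic polynomial is λ² − (4)λ + (3) with roots 3 and 1.
Eigenvectors give P = [[−5, 2], [−2, 1]] with P⁻¹ = [[−1, 2], [−2, 5]], and A = P·diag(3, 1)·P⁻¹.
Then A^5 = P·diag(243, 1)·P⁻¹ = [[−1215, 2], [−486, 1]] · [[−1, 2], [−2, 5]] = [[1211, −2420], [484, −967]].

−967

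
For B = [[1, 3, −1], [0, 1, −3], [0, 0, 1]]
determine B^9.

[[1, 27, −333], [0, 1, −27], [0, 0, 1]]

B = I + N where N = [[0, 3, −1], [0, 0, −3], [0, 0, 0]] is strictly upper-triangular, so N^3 = 0.
(I + N)^9 = I + 9·N + 36·N^2 = [[1, 27, −333], [0, 1, −27], [0, 0, 1]].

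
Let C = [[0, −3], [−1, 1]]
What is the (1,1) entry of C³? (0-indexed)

7

C² = [[3, −3], [−1, 4]]
C³ = [[3, −12], [−4, 7]]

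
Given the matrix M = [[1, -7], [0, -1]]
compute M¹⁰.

M² = I (check: tr M = 0 and det M = -1), so M¹⁰ = I since 10 is even.

[[1, 0], [0, 1]]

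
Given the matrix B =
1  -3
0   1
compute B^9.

[[1, -27], [0, 1]]

B = I + N where N = [[0, -3], [0, 0]] is strictly upper-triangular, so N^2 = 0.
(I + N)^9 = I + 9·N = [[1, -27], [0, 1]].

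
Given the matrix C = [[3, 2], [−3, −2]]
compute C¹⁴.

C² = C (a projection; rank 1, trace 1), so C¹⁴ = C.

[[3, 2], [−3, −2]]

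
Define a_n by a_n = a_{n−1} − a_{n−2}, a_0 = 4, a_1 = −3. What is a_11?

7

With companion matrix T = [[1, −1], [1, 0]], [a_n, a_{n−1}]ᵀ = T·[a_{n−1}, a_{n−2}]ᵀ, so [a_11, a_10]ᵀ = T^10·[a_1, a_0]ᵀ.
T^10 = [[−1, 1], [−1, 0]], giving [a_11, a_10]ᵀ = [[7], [3]].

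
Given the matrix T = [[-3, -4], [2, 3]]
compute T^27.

[[-3, -4], [2, 3]]

T² = I (check: tr T = 0 and det T = -1), so T^27 = T since 27 is odd.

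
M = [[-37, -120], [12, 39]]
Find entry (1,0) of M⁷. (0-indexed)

tr M = 2 and det M = -3, so the characteristic polynomial is λ² − (2)λ + (-3) with roots 3 and -1.
Eigenvectors give P = [[-3, 10], [1, -3]] with P⁻¹ = [[3, 10], [1, 3]], and M = P·diag(3, -1)·P⁻¹.
Then M⁷ = P·diag(2187, -1)·P⁻¹ = [[-6561, -10], [2187, 3]] · [[3, 10], [1, 3]] = [[-19693, -65640], [6564, 21879]].

6564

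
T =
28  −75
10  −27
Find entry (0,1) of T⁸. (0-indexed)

−94575

tr T = 1 and det T = −6, so the characteristic polynomial is λ² − (1)λ + (−6) with roots 3 and −2.
Eigenvectors give P = [[3, −5], [1, −2]] with P⁻¹ = [[2, −5], [1, −3]], and T = P·diag(3, −2)·P⁻¹.
Then T⁸ = P·diag(6561, 256)·P⁻¹ = [[19683, −1280], [6561, −512]] · [[2, −5], [1, −3]] = [[38086, −94575], [12610, −31269]].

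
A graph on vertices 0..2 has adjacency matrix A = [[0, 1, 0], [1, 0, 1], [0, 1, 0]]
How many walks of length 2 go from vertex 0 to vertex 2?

1

The number of length-2 walks from vertex 0 to vertex 2 is entry (0,2) of A^2, where A is the adjacency matrix.
A^2 = [[1, 0, 1], [0, 2, 0], [1, 0, 1]]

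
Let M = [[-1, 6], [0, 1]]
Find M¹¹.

M² = I (check: tr M = 0 and det M = -1), so M¹¹ = M since 11 is odd.

[[-1, 6], [0, 1]]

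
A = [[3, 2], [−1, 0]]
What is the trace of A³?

9

tr A = 3 and det A = 2, so the characteristic polynomial is λ² − (3)λ + (2) with roots 1 and 2.
Eigenvectors give P = [[1, −2], [−1, 1]] with P⁻¹ = [[−1, −2], [−1, −1]], and A = P·diag(1, 2)·P⁻¹.
Then A³ = P·diag(1, 8)·P⁻¹ = [[1, −16], [−1, 8]] · [[−1, −2], [−1, −1]] = [[15, 14], [−7, −6]].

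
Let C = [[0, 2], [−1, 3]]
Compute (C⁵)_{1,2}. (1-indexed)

tr C = 3 and det C = 2, so the characteristic polynomial is λ² − (3)λ + (2) with roots 2 and 1.
Eigenvectors give P = [[1, 2], [1, 1]] with P⁻¹ = [[−1, 2], [1, −1]], and C = P·diag(2, 1)·P⁻¹.
Then C⁵ = P·diag(32, 1)·P⁻¹ = [[32, 2], [32, 1]] · [[−1, 2], [1, −1]] = [[−30, 62], [−31, 63]].

62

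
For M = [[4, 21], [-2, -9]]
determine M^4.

tr M = -5 and det M = 6, so the characteristic polynomial is λ² − (-5)λ + (6) with roots -3 and -2.
Eigenvectors give P = [[-3, 7], [1, -2]] with P⁻¹ = [[2, 7], [1, 3]], and M = P·diag(-3, -2)·P⁻¹.
Then M^4 = P·diag(81, 16)·P⁻¹ = [[-243, 112], [81, -32]] · [[2, 7], [1, 3]] = [[-374, -1365], [130, 471]].

[[-374, -1365], [130, 471]]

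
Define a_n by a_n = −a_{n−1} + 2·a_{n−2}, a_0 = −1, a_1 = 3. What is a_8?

−341

With companion matrix A = [[−1, 2], [1, 0]], [a_n, a_{n−1}]ᵀ = A·[a_{n−1}, a_{n−2}]ᵀ, so [a_8, a_7]ᵀ = A⁷·[a_1, a_0]ᵀ.
A⁷ = [[−85, 86], [43, −42]], giving [a_8, a_7]ᵀ = [[−341], [171]].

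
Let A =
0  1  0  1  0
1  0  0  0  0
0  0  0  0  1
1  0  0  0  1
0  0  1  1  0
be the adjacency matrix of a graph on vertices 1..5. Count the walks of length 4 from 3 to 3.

2

The number of length-4 walks from vertex 3 to vertex 3 is entry (3,3) of A⁴, where A is the adjacency matrix.
A² = [[2, 0, 0, 0, 1], [0, 1, 0, 1, 0], [0, 0, 1, 1, 0], [0, 1, 1, 2, 0], [1, 0, 0, 0, 2]]
A³ = [[0, 2, 1, 3, 0], [2, 0, 0, 0, 1], [1, 0, 0, 0, 2], [3, 0, 0, 0, 3], [0, 1, 2, 3, 0]]
A⁴ = [[5, 0, 0, 0, 4], [0, 2, 1, 3, 0], [0, 1, 2, 3, 0], [0, 3, 3, 6, 0], [4, 0, 0, 0, 5]]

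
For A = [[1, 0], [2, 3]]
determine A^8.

tr A = 4 and det A = 3, so the characteristic polynomial is λ² − (4)λ + (3) with roots 3 and 1.
Eigenvectors give P = [[0, 1], [1, -1]] with P⁻¹ = [[1, 1], [1, 0]], and A = P·diag(3, 1)·P⁻¹.
Then A^8 = P·diag(6561, 1)·P⁻¹ = [[0, 1], [6561, -1]] · [[1, 1], [1, 0]] = [[1, 0], [6560, 6561]].

[[1, 0], [6560, 6561]]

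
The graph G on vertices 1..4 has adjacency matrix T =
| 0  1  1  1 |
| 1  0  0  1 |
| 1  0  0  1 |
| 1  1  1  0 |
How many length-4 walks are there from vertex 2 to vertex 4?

The number of length-4 walks from vertex 2 to vertex 4 is entry (2,4) of T^4, where T is the adjacency matrix.
T^2 = [[3, 1, 1, 2], [1, 2, 2, 1], [1, 2, 2, 1], [2, 1, 1, 3]]
T^3 = [[4, 5, 5, 5], [5, 2, 2, 5], [5, 2, 2, 5], [5, 5, 5, 4]]
T^4 = [[15, 9, 9, 14], [9, 10, 10, 9], [9, 10, 10, 9], [14, 9, 9, 15]]

9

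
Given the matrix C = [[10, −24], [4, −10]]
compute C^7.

tr C = 0 and det C = −4, so the characteristic polynomial is λ² − (0)λ + (−4) with roots −2 and 2.
Eigenvectors give P = [[2, −3], [1, −1]] with P⁻¹ = [[−1, 3], [−1, 2]], and C = P·diag(−2, 2)·P⁻¹.
Then C^7 = P·diag(−128, 128)·P⁻¹ = [[−256, −384], [−128, −128]] · [[−1, 3], [−1, 2]] = [[640, −1536], [256, −640]].

[[640, −1536], [256, −640]]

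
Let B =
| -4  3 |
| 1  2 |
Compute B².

[[19, -6], [-2, 7]]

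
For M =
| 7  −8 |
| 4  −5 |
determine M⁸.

[[13121, −13120], [6560, −6559]]

tr M = 2 and det M = −3, so the characteristic polynomial is λ² − (2)λ + (−3) with roots −1 and 3.
Eigenvectors give P = [[−1, 2], [−1, 1]] with P⁻¹ = [[1, −2], [1, −1]], and M = P·diag(−1, 3)·P⁻¹.
Then M⁸ = P·diag(1, 6561)·P⁻¹ = [[−1, 13122], [−1, 6561]] · [[1, −2], [1, −1]] = [[13121, −13120], [6560, −6559]].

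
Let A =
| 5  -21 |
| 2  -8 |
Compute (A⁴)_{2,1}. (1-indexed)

-30

tr A = -3 and det A = 2, so the characteristic polynomial is λ² − (-3)λ + (2) with roots -1 and -2.
Eigenvectors give P = [[-7, 3], [-2, 1]] with P⁻¹ = [[-1, 3], [-2, 7]], and A = P·diag(-1, -2)·P⁻¹.
Then A⁴ = P·diag(1, 16)·P⁻¹ = [[-7, 48], [-2, 16]] · [[-1, 3], [-2, 7]] = [[-89, 315], [-30, 106]].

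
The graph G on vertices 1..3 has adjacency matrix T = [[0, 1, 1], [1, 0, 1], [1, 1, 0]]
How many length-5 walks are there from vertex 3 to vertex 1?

The number of length-5 walks from vertex 3 to vertex 1 is entry (3,1) of T⁵, where T is the adjacency matrix.
T² = [[2, 1, 1], [1, 2, 1], [1, 1, 2]]
T³ = [[2, 3, 3], [3, 2, 3], [3, 3, 2]]
T⁴ = [[6, 5, 5], [5, 6, 5], [5, 5, 6]]
T⁵ = [[10, 11, 11], [11, 10, 11], [11, 11, 10]]

11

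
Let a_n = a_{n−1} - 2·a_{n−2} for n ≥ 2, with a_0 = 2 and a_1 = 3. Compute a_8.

-37

With companion matrix A = [[1, -2], [1, 0]], [a_n, a_{n−1}]ᵀ = A·[a_{n−1}, a_{n−2}]ᵀ, so [a_8, a_7]ᵀ = A⁷·[a_1, a_0]ᵀ.
A⁷ = [[-3, -14], [7, -10]], giving [a_8, a_7]ᵀ = [[-37], [1]].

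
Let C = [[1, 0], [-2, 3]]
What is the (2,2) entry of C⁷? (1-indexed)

tr C = 4 and det C = 3, so the characteristic polynomial is λ² − (4)λ + (3) with roots 3 and 1.
Eigenvectors give P = [[0, 1], [-1, 1]] with P⁻¹ = [[1, -1], [1, 0]], and C = P·diag(3, 1)·P⁻¹.
Then C⁷ = P·diag(2187, 1)·P⁻¹ = [[0, 1], [-2187, 1]] · [[1, -1], [1, 0]] = [[1, 0], [-2186, 2187]].

2187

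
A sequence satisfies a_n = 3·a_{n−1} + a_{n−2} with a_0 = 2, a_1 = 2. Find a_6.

938

With companion matrix T = [[3, 1], [1, 0]], [a_n, a_{n−1}]ᵀ = T·[a_{n−1}, a_{n−2}]ᵀ, so [a_6, a_5]ᵀ = T⁵·[a_1, a_0]ᵀ.
T⁵ = [[360, 109], [109, 33]], giving [a_6, a_5]ᵀ = [[938], [284]].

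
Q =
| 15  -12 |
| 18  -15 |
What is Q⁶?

[[729, 0], [0, 729]]

tr Q = 0 and det Q = -9, so the characteristic polynomial is λ² − (0)λ + (-9) with roots -3 and 3.
Eigenvectors give P = [[-2, 1], [-3, 1]] with P⁻¹ = [[1, -1], [3, -2]], and Q = P·diag(-3, 3)·P⁻¹.
Then Q⁶ = P·diag(729, 729)·P⁻¹ = [[-1458, 729], [-2187, 729]] · [[1, -1], [3, -2]] = [[729, 0], [0, 729]].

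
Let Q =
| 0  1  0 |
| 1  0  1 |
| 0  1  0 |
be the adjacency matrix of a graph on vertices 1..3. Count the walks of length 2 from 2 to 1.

The number of length-2 walks from vertex 2 to vertex 1 is entry (2,1) of Q^2, where Q is the adjacency matrix.
Q^2 = [[1, 0, 1], [0, 2, 0], [1, 0, 1]]

0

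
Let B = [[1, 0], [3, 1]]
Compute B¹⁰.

B = I + N where N = [[0, 0], [3, 0]] is strictly lower-triangular, so N² = 0.
(I + N)¹⁰ = I + 10·N = [[1, 0], [30, 1]].

[[1, 0], [30, 1]]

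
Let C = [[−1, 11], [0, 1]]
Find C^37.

[[−1, 11], [0, 1]]

C² = I (check: tr C = 0 and det C = −1), so C^37 = C since 37 is odd.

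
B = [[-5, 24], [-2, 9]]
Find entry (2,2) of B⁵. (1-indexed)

969

tr B = 4 and det B = 3, so the characteristic polynomial is λ² − (4)λ + (3) with roots 1 and 3.
Eigenvectors give P = [[-4, 3], [-1, 1]] with P⁻¹ = [[-1, 3], [-1, 4]], and B = P·diag(1, 3)·P⁻¹.
Then B⁵ = P·diag(1, 243)·P⁻¹ = [[-4, 729], [-1, 243]] · [[-1, 3], [-1, 4]] = [[-725, 2904], [-242, 969]].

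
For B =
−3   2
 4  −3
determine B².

[[17, −12], [−24, 17]]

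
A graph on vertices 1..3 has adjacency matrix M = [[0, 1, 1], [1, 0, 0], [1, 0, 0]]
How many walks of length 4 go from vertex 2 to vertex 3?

The number of length-4 walks from vertex 2 to vertex 3 is entry (2,3) of M⁴, where M is the adjacency matrix.
M² = [[2, 0, 0], [0, 1, 1], [0, 1, 1]]
M³ = [[0, 2, 2], [2, 0, 0], [2, 0, 0]]
M⁴ = [[4, 0, 0], [0, 2, 2], [0, 2, 2]]

2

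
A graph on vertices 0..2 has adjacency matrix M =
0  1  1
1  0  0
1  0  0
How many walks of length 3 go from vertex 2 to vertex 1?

The number of length-3 walks from vertex 2 to vertex 1 is entry (2,1) of M³, where M is the adjacency matrix.
M² = [[2, 0, 0], [0, 1, 1], [0, 1, 1]]
M³ = [[0, 2, 2], [2, 0, 0], [2, 0, 0]]

0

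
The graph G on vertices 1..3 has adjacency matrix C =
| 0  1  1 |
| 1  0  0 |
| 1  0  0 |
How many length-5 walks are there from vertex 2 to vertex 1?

4

The number of length-5 walks from vertex 2 to vertex 1 is entry (2,1) of C^5, where C is the adjacency matrix.
C^2 = [[2, 0, 0], [0, 1, 1], [0, 1, 1]]
C^3 = [[0, 2, 2], [2, 0, 0], [2, 0, 0]]
C^4 = [[4, 0, 0], [0, 2, 2], [0, 2, 2]]
C^5 = [[0, 4, 4], [4, 0, 0], [4, 0, 0]]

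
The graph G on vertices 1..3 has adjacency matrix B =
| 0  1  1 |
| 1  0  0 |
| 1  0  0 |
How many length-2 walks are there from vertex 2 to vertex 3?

1

The number of length-2 walks from vertex 2 to vertex 3 is entry (2,3) of B^2, where B is the adjacency matrix.
B^2 = [[2, 0, 0], [0, 1, 1], [0, 1, 1]]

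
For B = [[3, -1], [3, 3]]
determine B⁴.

B² = [[6, -6], [18, 6]]
B³ = [[0, -24], [72, 0]]
B⁴ = [[-72, -72], [216, -72]]

[[-72, -72], [216, -72]]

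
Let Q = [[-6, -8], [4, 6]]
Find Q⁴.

tr Q = 0 and det Q = -4, so the characteristic polynomial is λ² − (0)λ + (-4) with roots -2 and 2.
Eigenvectors give P = [[2, -1], [-1, 1]] with P⁻¹ = [[1, 1], [1, 2]], and Q = P·diag(-2, 2)·P⁻¹.
Then Q⁴ = P·diag(16, 16)·P⁻¹ = [[32, -16], [-16, 16]] · [[1, 1], [1, 2]] = [[16, 0], [0, 16]].

[[16, 0], [0, 16]]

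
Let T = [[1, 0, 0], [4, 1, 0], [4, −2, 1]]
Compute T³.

[[1, 0, 0], [12, 1, 0], [−12, −6, 1]]

T = I + N where N = [[0, 0, 0], [4, 0, 0], [4, −2, 0]] is strictly lower-triangular, so N³ = 0.
(I + N)³ = I + 3·N + 3·N² = [[1, 0, 0], [12, 1, 0], [−12, −6, 1]].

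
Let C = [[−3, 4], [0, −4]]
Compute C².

[[9, −28], [0, 16]]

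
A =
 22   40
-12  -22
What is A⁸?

tr A = 0 and det A = -4, so the characteristic polynomial is λ² − (0)λ + (-4) with roots -2 and 2.
Eigenvectors give P = [[-5, -2], [3, 1]] with P⁻¹ = [[1, 2], [-3, -5]], and A = P·diag(-2, 2)·P⁻¹.
Then A⁸ = P·diag(256, 256)·P⁻¹ = [[-1280, -512], [768, 256]] · [[1, 2], [-3, -5]] = [[256, 0], [0, 256]].

[[256, 0], [0, 256]]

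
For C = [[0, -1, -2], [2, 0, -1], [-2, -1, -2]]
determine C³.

C² = [[2, 2, 5], [2, -1, -2], [2, 4, 9]]
C³ = [[-6, -7, -16], [2, 0, 1], [-10, -11, -26]]

[[-6, -7, -16], [2, 0, 1], [-10, -11, -26]]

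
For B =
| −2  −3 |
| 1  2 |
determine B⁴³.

[[−2, −3], [1, 2]]

B² = I (check: tr B = 0 and det B = −1), so B⁴³ = B since 43 is odd.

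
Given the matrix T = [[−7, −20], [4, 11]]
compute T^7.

[[−8743, −21860], [4372, 10931]]

tr T = 4 and det T = 3, so the characteristic polynomial is λ² − (4)λ + (3) with roots 1 and 3.
Eigenvectors give P = [[5, −2], [−2, 1]] with P⁻¹ = [[1, 2], [2, 5]], and T = P·diag(1, 3)·P⁻¹.
Then T^7 = P·diag(1, 2187)·P⁻¹ = [[5, −4374], [−2, 2187]] · [[1, 2], [2, 5]] = [[−8743, −21860], [4372, 10931]].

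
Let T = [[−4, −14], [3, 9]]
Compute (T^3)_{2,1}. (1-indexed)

57

tr T = 5 and det T = 6, so the characteristic polynomial is λ² − (5)λ + (6) with roots 3 and 2.
Eigenvectors give P = [[2, 7], [−1, −3]] with P⁻¹ = [[−3, −7], [1, 2]], and T = P·diag(3, 2)·P⁻¹.
Then T^3 = P·diag(27, 8)·P⁻¹ = [[54, 56], [−27, −24]] · [[−3, −7], [1, 2]] = [[−106, −266], [57, 141]].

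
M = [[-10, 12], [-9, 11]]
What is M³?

[[-28, 36], [-27, 35]]

tr M = 1 and det M = -2, so the characteristic polynomial is λ² − (1)λ + (-2) with roots -1 and 2.
Eigenvectors give P = [[4, 1], [3, 1]] with P⁻¹ = [[1, -1], [-3, 4]], and M = P·diag(-1, 2)·P⁻¹.
Then M³ = P·diag(-1, 8)·P⁻¹ = [[-4, 8], [-3, 8]] · [[1, -1], [-3, 4]] = [[-28, 36], [-27, 35]].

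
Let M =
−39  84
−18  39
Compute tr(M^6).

1458

tr M = 0 and det M = −9, so the characteristic polynomial is λ² − (0)λ + (−9) with roots 3 and −3.
Eigenvectors give P = [[2, −7], [1, −3]] with P⁻¹ = [[−3, 7], [−1, 2]], and M = P·diag(3, −3)·P⁻¹.
Then M^6 = P·diag(729, 729)·P⁻¹ = [[1458, −5103], [729, −2187]] · [[−3, 7], [−1, 2]] = [[729, 0], [0, 729]].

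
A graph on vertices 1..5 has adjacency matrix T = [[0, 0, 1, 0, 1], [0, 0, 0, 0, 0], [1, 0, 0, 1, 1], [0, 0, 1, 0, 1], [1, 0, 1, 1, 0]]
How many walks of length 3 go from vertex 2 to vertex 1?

0

The number of length-3 walks from vertex 2 to vertex 1 is entry (2,1) of T³, where T is the adjacency matrix.
T² = [[2, 0, 1, 2, 1], [0, 0, 0, 0, 0], [1, 0, 3, 1, 2], [2, 0, 1, 2, 1], [1, 0, 2, 1, 3]]
T³ = [[2, 0, 5, 2, 5], [0, 0, 0, 0, 0], [5, 0, 4, 5, 5], [2, 0, 5, 2, 5], [5, 0, 5, 5, 4]]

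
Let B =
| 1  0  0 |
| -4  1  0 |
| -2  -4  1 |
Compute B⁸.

B = I + N where N = [[0, 0, 0], [-4, 0, 0], [-2, -4, 0]] is strictly lower-triangular, so N³ = 0.
(I + N)⁸ = I + 8·N + 28·N² = [[1, 0, 0], [-32, 1, 0], [432, -32, 1]].

[[1, 0, 0], [-32, 1, 0], [432, -32, 1]]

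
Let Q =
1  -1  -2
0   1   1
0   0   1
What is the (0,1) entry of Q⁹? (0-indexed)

Q = I + N where N = [[0, -1, -2], [0, 0, 1], [0, 0, 0]] is strictly upper-triangular, so N³ = 0.
(I + N)⁹ = I + 9·N + 36·N² = [[1, -9, -54], [0, 1, 9], [0, 0, 1]].

-9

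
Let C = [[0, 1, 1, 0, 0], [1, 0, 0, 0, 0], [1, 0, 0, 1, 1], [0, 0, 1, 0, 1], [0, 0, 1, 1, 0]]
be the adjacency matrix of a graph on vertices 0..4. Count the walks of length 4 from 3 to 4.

6

The number of length-4 walks from vertex 3 to vertex 4 is entry (3,4) of C⁴, where C is the adjacency matrix.
C² = [[2, 0, 0, 1, 1], [0, 1, 1, 0, 0], [0, 1, 3, 1, 1], [1, 0, 1, 2, 1], [1, 0, 1, 1, 2]]
C³ = [[0, 2, 4, 1, 1], [2, 0, 0, 1, 1], [4, 0, 2, 4, 4], [1, 1, 4, 2, 3], [1, 1, 4, 3, 2]]
C⁴ = [[6, 0, 2, 5, 5], [0, 2, 4, 1, 1], [2, 4, 12, 6, 6], [5, 1, 6, 7, 6], [5, 1, 6, 6, 7]]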